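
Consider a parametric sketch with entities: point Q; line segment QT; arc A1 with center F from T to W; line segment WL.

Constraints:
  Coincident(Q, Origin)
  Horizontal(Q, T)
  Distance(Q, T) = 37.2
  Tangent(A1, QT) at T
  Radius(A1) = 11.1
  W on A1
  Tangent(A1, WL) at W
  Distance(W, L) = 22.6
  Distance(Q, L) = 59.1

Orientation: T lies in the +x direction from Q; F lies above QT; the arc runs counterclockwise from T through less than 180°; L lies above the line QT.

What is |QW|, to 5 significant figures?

49.516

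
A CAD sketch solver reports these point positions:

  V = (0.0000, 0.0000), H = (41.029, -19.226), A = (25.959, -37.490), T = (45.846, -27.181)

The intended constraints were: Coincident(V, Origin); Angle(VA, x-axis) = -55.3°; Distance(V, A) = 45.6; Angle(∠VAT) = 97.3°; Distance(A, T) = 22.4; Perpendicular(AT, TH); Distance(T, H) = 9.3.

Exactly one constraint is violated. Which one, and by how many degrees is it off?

Perpendicular(AT, TH) — off by 3.79°.

V = (0.00, 0.00) ✓; VA at -55.30° ✓; |VA| = 45.60 ✓; ∠VAT = 97.30° ✓; |AT| = 22.40 ✓; ∠(AT, TH) = 93.79° ✗; |TH| = 9.300 ✓.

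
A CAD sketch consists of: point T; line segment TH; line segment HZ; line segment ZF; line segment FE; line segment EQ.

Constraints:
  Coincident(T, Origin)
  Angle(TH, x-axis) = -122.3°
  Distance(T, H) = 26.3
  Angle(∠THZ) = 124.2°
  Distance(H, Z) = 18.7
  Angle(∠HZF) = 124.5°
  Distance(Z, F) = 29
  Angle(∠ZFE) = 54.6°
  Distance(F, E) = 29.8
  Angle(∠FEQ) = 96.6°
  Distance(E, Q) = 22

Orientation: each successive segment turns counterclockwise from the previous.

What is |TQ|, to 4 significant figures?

27.02

∠ZFE = 54.6° gives FE at 114.4° from the x-axis; with |FE| = 29.8, E = (9.560, -17.77). ∠FEQ = 96.6° gives EQ at -162.2° from the x-axis; with |EQ| = 22.0, Q = (-11.39, -24.50). Then |TQ| = |Q − T| = 27.02.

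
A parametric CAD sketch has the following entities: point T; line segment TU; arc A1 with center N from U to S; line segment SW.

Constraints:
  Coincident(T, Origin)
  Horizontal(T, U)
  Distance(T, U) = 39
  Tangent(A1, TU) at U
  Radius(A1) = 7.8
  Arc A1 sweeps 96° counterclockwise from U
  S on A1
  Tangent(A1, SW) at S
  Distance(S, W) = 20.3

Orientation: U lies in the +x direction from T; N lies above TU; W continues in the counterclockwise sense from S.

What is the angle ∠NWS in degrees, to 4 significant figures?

21.02°

T is at the origin; TU is horizontal with |TU| = 39.0 and U on the +x side, so U = (39.00, 0.000). A1 meets TU tangentially, so NU is at right angles to TU, so N = U + (0, 7.8) = (39.00, 7.800). On A1, U sits at bearing -90° from N; a 96° counterclockwise sweep puts S at bearing 6°, so S = N + 7.8·(cos 6°, sin 6°) = (46.76, 8.615). Tangency of A1 to SW means the radius NS is perpendicular to SW, so SW runs along (−sin 6°, cos 6°); with |SW| = 20.3, W = (44.64, 28.80). Then cos ∠NWS = WN·WS / (|WN||WS|), giving 21.02°.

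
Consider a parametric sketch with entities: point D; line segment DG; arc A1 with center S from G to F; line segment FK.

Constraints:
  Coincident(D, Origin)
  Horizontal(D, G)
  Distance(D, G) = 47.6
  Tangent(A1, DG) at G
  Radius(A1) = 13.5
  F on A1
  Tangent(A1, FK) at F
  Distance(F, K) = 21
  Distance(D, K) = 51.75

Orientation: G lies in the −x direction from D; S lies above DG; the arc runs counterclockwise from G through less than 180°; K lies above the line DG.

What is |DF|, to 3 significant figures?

37.5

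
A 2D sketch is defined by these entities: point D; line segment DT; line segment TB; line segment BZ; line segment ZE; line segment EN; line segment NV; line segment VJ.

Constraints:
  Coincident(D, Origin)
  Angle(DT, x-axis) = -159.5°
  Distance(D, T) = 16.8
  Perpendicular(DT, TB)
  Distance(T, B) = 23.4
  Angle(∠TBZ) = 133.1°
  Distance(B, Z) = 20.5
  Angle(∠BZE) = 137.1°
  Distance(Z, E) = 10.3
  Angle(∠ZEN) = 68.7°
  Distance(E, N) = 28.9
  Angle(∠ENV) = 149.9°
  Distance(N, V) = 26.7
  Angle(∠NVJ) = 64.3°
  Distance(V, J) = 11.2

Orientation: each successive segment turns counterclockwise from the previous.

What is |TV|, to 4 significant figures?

8.625

D is at the origin; DT runs at -159.5° with length 16.8, so T = (-15.74, -5.883). The perpendicularity gives TB at right angles to DT, so TB runs at -69.50°; with |TB| = 23.4, B = (-7.541, -27.80). ∠TBZ = 133.1° gives BZ at -22.60° from the x-axis; with |BZ| = 20.5, Z = (11.38, -35.68). ∠BZE = 137.1° gives ZE at 20.30° from the x-axis; with |ZE| = 10.3, E = (21.04, -32.11). ∠ZEN = 68.7° gives EN at 131.6° from the x-axis; with |EN| = 28.9, N = (1.857, -10.49). ∠ENV = 149.9° gives NV at 161.7° from the x-axis; with |NV| = 26.7, V = (-23.49, -2.111). Then |TV| = |V − T| = 8.625.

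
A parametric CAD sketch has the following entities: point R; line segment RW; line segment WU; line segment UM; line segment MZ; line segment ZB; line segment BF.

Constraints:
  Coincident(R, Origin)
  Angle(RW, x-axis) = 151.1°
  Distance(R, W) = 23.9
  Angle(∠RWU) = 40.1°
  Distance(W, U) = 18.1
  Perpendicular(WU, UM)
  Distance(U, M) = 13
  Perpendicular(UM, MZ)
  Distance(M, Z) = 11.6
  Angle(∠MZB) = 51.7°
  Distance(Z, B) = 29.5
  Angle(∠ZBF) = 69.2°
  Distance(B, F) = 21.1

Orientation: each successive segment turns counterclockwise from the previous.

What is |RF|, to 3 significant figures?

18.9

R is at the origin; RW runs at 151.1° with length 23.9, so W = (-20.9, 11.6). ∠RWU = 40.1° gives WU at -69.0° from the x-axis; with |WU| = 18.1, U = (-14.4, -5.35). WU ⟂ UM, so UM runs at 21.0°; with |UM| = 13.0, M = (-2.30, -0.689). UM ⟂ MZ, so MZ runs at 111°; with |MZ| = 11.6, Z = (-6.46, 10.1). ∠MZB = 51.7° gives ZB at -121° from the x-axis; with |ZB| = 29.5, B = (-21.5, -15.2). ∠ZBF = 69.2° gives BF at -9.90° from the x-axis; with |BF| = 21.1, F = (-0.733, -18.9). Then |RF| = |F − R| = 18.9.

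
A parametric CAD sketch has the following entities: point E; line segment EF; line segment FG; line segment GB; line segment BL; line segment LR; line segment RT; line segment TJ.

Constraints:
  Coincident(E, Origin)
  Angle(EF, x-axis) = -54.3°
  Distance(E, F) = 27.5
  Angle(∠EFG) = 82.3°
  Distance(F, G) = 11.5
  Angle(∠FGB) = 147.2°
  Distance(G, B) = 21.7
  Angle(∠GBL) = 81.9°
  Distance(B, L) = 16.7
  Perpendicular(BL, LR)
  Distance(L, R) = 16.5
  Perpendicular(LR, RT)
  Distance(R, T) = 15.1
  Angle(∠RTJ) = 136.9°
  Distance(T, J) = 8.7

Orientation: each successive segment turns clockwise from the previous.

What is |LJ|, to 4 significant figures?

23.91

LR ⟂ RT, so RT runs at -102.9°; with |RT| = 15.1, T = (0.7104, -28.04). ∠RTJ = 136.9° gives TJ at -146.0° from the x-axis; with |TJ| = 8.7, J = (-6.502, -32.90). Then |LJ| = |J − L| = 23.91.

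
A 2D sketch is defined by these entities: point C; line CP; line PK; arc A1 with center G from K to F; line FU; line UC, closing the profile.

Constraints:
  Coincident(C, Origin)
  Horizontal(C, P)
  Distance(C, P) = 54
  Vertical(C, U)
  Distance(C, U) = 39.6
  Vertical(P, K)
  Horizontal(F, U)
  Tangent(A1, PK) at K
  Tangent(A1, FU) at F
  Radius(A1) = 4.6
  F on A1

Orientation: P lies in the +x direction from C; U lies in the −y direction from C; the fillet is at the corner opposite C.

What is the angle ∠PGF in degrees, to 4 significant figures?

172.5°

C is at the origin; C and P share the same y with |CP| = 54.0 and P on the +x side, so P = (54.00, 0.000). C and U share the same x with |CU| = 39.6 and U on the −y side, so U = (0.000, -39.60). The virtual corner opposite C is at (54.00, -39.60). Tangency of A1 to PK means the radius GK is perpendicular to PK and the tangent condition forces GF to be normal to FU, with radius 4.6, so the center G sits 4.6 in from both sides at G = (49.40, -35.00). That places the tangent points at K = (54.00, -35.00) on PK and F = (49.40, -39.60) on FU. Then cos ∠PGF = GP·GF / (|GP||GF|), giving 172.5°.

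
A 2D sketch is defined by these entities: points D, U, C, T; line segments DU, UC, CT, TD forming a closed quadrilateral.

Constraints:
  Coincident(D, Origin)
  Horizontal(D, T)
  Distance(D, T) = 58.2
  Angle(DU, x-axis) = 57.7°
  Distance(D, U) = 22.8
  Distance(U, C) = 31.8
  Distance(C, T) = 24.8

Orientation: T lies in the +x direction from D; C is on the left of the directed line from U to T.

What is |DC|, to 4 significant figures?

48.43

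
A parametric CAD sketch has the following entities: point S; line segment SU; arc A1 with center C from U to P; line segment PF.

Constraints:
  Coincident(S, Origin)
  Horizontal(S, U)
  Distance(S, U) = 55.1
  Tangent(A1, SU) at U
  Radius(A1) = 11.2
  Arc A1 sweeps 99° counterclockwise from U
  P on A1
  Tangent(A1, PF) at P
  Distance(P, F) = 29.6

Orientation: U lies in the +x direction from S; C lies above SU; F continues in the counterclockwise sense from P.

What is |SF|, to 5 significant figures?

74.605

S is at the origin; S and U share the same y with |SU| = 55.1 and U on the +x side, so U = (55.100, 0.0000). The tangent condition forces CU to be normal to SU, so C = U + (0, 11.2) = (55.100, 11.200). On A1, U sits at bearing -90° from C; a 99° counterclockwise sweep puts P at bearing 9°, so P = C + 11.2·(cos 9°, sin 9°) = (66.162, 12.952). A1 meets PF tangentially, so CP is at right angles to PF, so PF runs along (−sin 9°, cos 9°); with |PF| = 29.6, F = (61.532, 42.188). Then |SF| = |F − S| = 74.605.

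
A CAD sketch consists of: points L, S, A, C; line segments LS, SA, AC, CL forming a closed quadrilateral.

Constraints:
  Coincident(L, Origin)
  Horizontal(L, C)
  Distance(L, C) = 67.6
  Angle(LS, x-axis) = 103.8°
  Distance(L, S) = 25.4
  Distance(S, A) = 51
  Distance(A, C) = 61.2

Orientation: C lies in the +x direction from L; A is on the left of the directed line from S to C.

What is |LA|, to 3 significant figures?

64.1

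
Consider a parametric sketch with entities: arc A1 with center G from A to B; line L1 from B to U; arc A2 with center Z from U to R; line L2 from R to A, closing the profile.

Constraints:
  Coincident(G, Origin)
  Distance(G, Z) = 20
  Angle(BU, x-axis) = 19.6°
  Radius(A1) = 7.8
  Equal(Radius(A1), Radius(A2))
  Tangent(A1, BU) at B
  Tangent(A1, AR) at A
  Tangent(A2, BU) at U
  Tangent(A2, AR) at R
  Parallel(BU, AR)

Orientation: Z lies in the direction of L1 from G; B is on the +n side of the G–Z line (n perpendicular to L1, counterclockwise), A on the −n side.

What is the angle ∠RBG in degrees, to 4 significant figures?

52.05°

The slot axis is L1's direction at 19.6°, so u = (cos 19.6°, sin 19.6°) = (0.9421, 0.3355) and n = (−sin 19.6°, cos 19.6°) = (-0.3355, 0.9421). G is at the origin and Z lies 20.0 along u from G, so Z = 20.0·u = (18.84, 6.709). Tangency of A1 to both parallel lines with radius 7.8 puts B and A at G ± 7.8·n: B = (-2.617, 7.348), A = (2.617, -7.348). Equal radii place U and R the same way about Z: U = Z + 7.8·n = (16.22, 14.06), R = Z − 7.8·n = (21.46, -0.6390). Then cos ∠RBG = BR·BG / (|BR||BG|), giving 52.05°.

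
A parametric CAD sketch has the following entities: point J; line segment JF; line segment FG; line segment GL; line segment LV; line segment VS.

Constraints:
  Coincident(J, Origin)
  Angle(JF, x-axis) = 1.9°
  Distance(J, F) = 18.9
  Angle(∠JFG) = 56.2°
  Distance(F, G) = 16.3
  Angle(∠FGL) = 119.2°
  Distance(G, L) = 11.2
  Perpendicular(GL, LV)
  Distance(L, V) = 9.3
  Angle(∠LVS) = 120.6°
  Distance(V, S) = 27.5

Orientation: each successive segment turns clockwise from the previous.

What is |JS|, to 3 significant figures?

25.6

J is at the origin; JF runs at 1.9° with length 18.9, so F = (18.9, 0.627). ∠JFG = 56.2° gives FG at -122° from the x-axis; with |FG| = 16.3, G = (10.3, -13.2). ∠FGL = 119.2° gives GL at 177° from the x-axis; with |GL| = 11.2, L = (-0.912, -12.7). GL ⟂ LV, so LV runs at 87.3°; with |LV| = 9.3, V = (-0.473, -3.39). ∠LVS = 120.6° gives VS at 27.9° from the x-axis; with |VS| = 27.5, S = (23.8, 9.47). Then |JS| = |S − J| = 25.6.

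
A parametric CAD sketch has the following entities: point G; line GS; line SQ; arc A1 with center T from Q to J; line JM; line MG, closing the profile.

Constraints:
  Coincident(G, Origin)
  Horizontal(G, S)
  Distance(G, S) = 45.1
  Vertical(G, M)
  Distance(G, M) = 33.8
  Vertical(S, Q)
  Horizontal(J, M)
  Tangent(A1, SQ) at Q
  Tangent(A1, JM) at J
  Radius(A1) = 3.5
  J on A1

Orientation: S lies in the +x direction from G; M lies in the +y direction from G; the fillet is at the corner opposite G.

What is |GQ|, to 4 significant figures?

54.33

The virtual corner opposite G is at (45.10, 33.80). Since A1 is tangent to SQ there, TQ ⟂ SQ and A1 meets JM tangentially, so TJ is at right angles to JM, with radius 3.5, so the center T sits 3.5 in from both sides at T = (41.60, 30.30). That places the tangent points at Q = (45.10, 30.30) on SQ and J = (41.60, 33.80) on JM. Then |GQ| = |Q − G| = 54.33.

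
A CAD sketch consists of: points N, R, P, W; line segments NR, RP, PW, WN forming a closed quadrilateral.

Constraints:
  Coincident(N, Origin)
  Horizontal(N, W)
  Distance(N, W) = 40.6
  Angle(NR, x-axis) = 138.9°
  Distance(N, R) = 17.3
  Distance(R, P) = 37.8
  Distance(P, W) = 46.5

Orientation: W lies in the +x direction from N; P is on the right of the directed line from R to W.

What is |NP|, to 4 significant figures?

23.86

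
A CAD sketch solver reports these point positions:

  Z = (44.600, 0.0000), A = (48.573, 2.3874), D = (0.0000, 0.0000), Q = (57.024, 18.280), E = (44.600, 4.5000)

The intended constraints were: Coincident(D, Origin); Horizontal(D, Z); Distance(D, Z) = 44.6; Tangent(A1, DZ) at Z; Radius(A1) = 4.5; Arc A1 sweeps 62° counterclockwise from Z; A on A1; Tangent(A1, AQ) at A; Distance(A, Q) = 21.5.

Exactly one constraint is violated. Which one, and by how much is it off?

Distance(A, Q) = 21.5 — off by 3.50.

D = (0.00, 0.00) ✓; D.y = 0.00, Z.y = 0.00 ✓; |DZ| = 44.60 ✓; ∠(EZ, ZD) = 90.00° ✓; |EZ| = 4.500 ✓; bearing(E→A) − bearing(E→Z) = 62.00° ✓; |EA| = 4.500 ✓; ∠(EA, AQ) = 90.00° ✓; |AQ| = 18.00 ✗.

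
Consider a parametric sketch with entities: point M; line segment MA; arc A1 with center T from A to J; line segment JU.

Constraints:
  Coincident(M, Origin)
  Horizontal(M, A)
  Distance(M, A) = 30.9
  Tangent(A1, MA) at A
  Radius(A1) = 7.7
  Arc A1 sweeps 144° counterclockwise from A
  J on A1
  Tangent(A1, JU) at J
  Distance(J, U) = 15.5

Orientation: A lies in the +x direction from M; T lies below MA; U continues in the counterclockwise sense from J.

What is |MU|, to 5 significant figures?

45.223

M is at the origin; M and A share the same y with |MA| = 30.9 and A on the +x side, so A = (30.900, 0.0000). A1 meets MA tangentially, so TA is at right angles to MA, so T = A + (0, -7.7) = (30.900, -7.7000). On A1, A sits at bearing 90° from T; a 144° counterclockwise sweep puts J at bearing 234°, so J = T + 7.7·(cos 234°, sin 234°) = (26.374, -13.929). A1 meets JU tangentially, so TJ is at right angles to JU, so JU runs along (−sin 234°, cos 234°); with |JU| = 15.5, U = (38.914, -23.040). Then |MU| = |U − M| = 45.223.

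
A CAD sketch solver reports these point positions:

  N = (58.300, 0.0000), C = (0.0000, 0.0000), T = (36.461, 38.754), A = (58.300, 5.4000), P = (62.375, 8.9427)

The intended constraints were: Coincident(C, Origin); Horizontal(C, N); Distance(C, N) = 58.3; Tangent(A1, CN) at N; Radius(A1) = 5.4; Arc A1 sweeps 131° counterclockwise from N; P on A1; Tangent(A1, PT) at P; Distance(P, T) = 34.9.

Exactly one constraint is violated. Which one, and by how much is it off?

Distance(P, T) = 34.9 — off by 4.60.

C = (0.00, 0.00) ✓; C.y = 0.00, N.y = 0.00 ✓; |CN| = 58.30 ✓; ∠(AN, NC) = 90.00° ✓; |AN| = 5.400 ✓; bearing(A→P) − bearing(A→N) = 131.0° ✓; |AP| = 5.400 ✓; ∠(AP, PT) = 90.00° ✓; |PT| = 39.50 ✗.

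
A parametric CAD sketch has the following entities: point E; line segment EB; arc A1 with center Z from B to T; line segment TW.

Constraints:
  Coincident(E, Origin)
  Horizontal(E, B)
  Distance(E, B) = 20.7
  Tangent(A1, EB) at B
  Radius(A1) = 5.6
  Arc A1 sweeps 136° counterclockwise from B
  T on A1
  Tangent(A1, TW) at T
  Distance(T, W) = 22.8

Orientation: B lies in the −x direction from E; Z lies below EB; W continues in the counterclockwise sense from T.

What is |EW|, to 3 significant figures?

26.8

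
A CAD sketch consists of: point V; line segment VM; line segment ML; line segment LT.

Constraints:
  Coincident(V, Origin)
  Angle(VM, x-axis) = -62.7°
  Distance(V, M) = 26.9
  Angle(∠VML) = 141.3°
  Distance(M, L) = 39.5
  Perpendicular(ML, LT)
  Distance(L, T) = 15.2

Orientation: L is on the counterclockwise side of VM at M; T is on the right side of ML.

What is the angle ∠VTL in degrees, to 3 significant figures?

62.1°

V is at the origin; VM runs at -62.7° with length 26.9, so M = 26.9·(cos -62.7°, sin -62.7°) = (12.3, -23.9). ∠VML = 141.3°, so ML runs at -62.7° + (180° − 141.3°) = -24.0° from the x-axis; with |ML| = 39.5, L = M + 39.5·(cos -24.0°, sin -24.0°) = (48.4, -40.0). ML is perpendicular to LT; with |LT| = 15.2 on the right of ML, T = L + 15.2·(-0.407, -0.914) = (42.2, -53.9). Then cos ∠VTL = TV·TL / (|TV||TL|), giving 62.1°.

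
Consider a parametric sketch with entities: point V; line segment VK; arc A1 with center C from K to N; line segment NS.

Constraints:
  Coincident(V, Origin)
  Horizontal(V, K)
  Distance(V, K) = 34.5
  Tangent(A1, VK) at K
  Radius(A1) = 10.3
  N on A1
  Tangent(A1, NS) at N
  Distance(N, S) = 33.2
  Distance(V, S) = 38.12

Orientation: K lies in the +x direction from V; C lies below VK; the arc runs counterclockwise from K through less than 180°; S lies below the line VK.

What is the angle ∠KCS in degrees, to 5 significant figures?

138.54°

Checks: |CN| = 10.30 ✓; ∠(CN, NS) = 90.00° ✓; |NS| = 33.20 ✓; |VS| = 38.12 ✓.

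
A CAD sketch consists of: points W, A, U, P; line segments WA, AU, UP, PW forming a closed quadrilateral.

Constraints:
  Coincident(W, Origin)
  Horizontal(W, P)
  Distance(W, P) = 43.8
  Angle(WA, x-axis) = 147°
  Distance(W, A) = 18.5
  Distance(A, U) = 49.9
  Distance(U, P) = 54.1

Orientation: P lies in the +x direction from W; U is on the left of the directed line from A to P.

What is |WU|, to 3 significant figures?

50.5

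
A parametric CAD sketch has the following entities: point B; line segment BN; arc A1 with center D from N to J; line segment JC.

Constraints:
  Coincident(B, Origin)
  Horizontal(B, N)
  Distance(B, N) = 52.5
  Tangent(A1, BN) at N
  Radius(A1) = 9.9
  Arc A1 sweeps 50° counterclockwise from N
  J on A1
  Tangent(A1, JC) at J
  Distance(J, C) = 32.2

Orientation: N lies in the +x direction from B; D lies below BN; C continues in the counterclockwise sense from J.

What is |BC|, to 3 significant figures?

37.2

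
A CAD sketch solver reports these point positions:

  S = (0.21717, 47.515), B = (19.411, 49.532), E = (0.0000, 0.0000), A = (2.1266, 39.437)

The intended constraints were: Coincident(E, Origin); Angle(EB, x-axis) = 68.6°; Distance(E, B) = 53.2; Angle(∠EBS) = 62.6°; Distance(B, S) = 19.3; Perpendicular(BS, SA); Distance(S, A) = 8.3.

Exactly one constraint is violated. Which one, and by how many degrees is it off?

Perpendicular(BS, SA) — off by 7.30°.

E = (0.00, 0.00) ✓; EB at 68.60° ✓; |EB| = 53.20 ✓; ∠EBS = 62.60° ✓; |BS| = 19.30 ✓; ∠(BS, SA) = 97.30° ✗; |SA| = 8.301 ✓.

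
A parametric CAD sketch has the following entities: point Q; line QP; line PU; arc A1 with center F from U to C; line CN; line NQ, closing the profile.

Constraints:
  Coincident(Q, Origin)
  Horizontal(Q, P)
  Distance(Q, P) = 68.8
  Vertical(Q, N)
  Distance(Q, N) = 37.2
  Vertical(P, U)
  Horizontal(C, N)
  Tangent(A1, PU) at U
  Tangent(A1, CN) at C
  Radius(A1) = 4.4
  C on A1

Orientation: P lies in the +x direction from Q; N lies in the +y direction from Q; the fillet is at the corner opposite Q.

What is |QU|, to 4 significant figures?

76.22

The virtual corner opposite Q is at (68.80, 37.20). Tangency of A1 to PU means the radius FU is perpendicular to PU and A1 meets CN tangentially, so FC is at right angles to CN, with radius 4.4, so the center F sits 4.4 in from both sides at F = (64.40, 32.80). That places the tangent points at U = (68.80, 32.80) on PU and C = (64.40, 37.20) on CN. Then |QU| = |U − Q| = 76.22.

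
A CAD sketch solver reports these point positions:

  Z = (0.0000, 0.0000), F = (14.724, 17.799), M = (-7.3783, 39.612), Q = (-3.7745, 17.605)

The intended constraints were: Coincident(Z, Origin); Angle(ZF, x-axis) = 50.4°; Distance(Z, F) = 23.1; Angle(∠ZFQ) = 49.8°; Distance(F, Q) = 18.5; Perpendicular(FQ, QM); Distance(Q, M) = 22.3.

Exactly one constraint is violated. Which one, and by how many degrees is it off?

Perpendicular(FQ, QM) — off by 8.70°.

Z = (0.00, 0.00) ✓; ZF at 50.40° ✓; |ZF| = 23.10 ✓; ∠ZFQ = 49.80° ✓; |FQ| = 18.50 ✓; ∠(FQ, QM) = 81.30° ✗; |QM| = 22.30 ✓.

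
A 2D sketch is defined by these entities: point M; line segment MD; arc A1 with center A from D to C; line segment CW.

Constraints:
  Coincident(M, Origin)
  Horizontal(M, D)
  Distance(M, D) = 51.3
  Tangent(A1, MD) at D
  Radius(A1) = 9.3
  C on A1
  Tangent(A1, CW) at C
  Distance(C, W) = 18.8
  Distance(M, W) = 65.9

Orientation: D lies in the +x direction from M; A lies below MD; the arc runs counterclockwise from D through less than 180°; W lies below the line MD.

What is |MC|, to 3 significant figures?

48.0

Checks: M = (0.00, 0.00) ✓; |AC| = 9.300 ✓; ∠(AC, CW) = 90.00° ✓; |CW| = 18.80 ✓; |MW| = 65.90 ✓.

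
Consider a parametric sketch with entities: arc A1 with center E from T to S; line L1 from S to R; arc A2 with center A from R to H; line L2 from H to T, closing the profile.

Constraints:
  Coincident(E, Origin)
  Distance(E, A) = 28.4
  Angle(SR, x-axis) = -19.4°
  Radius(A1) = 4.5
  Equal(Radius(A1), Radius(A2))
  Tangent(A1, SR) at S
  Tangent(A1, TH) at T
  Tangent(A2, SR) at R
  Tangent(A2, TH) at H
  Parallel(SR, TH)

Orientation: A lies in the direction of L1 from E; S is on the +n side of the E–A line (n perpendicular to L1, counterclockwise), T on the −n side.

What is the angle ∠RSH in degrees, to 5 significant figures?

17.583°

The slot axis is L1's direction at -19.4°, so u = (cos -19.4°, sin -19.4°) = (0.94322, -0.33216) and n = (−sin -19.4°, cos -19.4°) = (0.33216, 0.94322). E is at the origin and A lies 28.4 along u from E, so A = 28.4·u = (26.788, -9.4334). Tangency of A1 to both parallel lines with radius 4.5 puts S and T at E ± 4.5·n: S = (1.4947, 4.2445), T = (-1.4947, -4.2445). Equal radii place R and H the same way about A: R = A + 4.5·n = (28.282, -5.1889), H = A − 4.5·n = (25.293, -13.678). Then cos ∠RSH = SR·SH / (|SR||SH|), giving 17.583°.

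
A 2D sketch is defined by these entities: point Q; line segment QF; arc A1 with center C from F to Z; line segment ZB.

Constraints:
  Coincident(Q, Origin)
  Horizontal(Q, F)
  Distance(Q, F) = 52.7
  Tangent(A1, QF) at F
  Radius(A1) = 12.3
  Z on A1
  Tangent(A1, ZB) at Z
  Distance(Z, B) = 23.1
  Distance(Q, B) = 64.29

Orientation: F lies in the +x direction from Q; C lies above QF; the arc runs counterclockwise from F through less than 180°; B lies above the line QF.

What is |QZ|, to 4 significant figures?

65.95

Checks: |CZ| = 12.30 ✓; ∠(CZ, ZB) = 90.00° ✓; |ZB| = 23.10 ✓; |QB| = 64.29 ✓.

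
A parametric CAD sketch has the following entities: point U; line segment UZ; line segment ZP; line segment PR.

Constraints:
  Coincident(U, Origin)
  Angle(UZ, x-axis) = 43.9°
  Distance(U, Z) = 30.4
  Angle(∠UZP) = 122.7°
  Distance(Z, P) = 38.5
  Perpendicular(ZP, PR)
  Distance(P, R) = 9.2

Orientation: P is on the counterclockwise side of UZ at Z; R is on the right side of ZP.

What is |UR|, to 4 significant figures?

65.01

U is at the origin; UZ runs at 43.9° with length 30.4, so Z = 30.4·(cos 43.9°, sin 43.9°) = (21.90, 21.08). ∠UZP = 122.7°, so ZP runs at 43.9° + (180° − 122.7°) = 101.2° from the x-axis; with |ZP| = 38.5, P = Z + 38.5·(cos 101.2°, sin 101.2°) = (14.43, 58.85). ZP ⟂ PR; with |PR| = 9.2 on the right of ZP, R = P + 9.2·(0.9810, 0.1942) = (23.45, 60.63). Then |UR| = |R − U| = 65.01.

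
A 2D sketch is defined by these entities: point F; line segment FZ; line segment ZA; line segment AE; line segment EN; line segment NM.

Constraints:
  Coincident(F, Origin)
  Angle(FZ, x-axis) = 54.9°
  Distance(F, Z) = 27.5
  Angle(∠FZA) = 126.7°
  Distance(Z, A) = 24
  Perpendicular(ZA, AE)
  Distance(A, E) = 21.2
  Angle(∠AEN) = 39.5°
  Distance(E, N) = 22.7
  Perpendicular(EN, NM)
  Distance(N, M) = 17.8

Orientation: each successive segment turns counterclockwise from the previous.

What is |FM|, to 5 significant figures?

49.597

F is at the origin; FZ runs at 54.9° with length 27.5, so Z = (15.813, 22.499). ∠FZA = 126.7° gives ZA at 108.20° from the x-axis; with |ZA| = 24.0, A = (8.3166, 45.298). ZA is perpendicular to AE, so AE runs at -161.80°; with |AE| = 21.2, E = (-11.823, 38.677). ∠AEN = 39.5° gives EN at -21.300° from the x-axis; with |EN| = 22.7, N = (9.3266, 30.431). EN ⟂ NM, so NM runs at 68.700°; with |NM| = 17.8, M = (15.792, 47.015). Then |FM| = |M − F| = 49.597.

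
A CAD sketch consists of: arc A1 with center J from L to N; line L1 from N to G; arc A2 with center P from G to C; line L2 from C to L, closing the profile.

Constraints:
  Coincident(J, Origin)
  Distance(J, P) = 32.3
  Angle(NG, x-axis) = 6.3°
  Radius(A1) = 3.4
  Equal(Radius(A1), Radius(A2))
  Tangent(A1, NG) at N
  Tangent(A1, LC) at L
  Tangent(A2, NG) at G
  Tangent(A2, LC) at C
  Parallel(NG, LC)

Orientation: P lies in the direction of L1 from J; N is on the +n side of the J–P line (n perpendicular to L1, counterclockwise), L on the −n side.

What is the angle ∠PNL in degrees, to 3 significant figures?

84.0°

The slot axis is L1's direction at 6.3°, so u = (cos 6.3°, sin 6.3°) = (0.994, 0.110) and n = (−sin 6.3°, cos 6.3°) = (-0.110, 0.994). J is at the origin and P lies 32.3 along u from J, so P = 32.3·u = (32.1, 3.54). Tangency of A1 to both parallel lines with radius 3.4 puts N and L at J ± 3.4·n: N = (-0.373, 3.38), L = (0.373, -3.38). Then cos ∠PNL = NP·NL / (|NP||NL|), giving 84.0°.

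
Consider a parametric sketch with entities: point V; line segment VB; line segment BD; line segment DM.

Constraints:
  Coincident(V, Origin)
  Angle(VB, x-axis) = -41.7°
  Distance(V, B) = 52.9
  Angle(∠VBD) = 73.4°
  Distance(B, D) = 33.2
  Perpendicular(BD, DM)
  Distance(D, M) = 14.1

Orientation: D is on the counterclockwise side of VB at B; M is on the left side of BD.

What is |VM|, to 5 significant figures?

40.821

V is at the origin; VB runs at -41.7° with length 52.9, so B = 52.9·(cos -41.7°, sin -41.7°) = (39.497, -35.191). ∠VBD = 73.4°, so BD runs at -41.7° + (180° − 73.4°) = 64.900° from the x-axis; with |BD| = 33.2, D = B + 33.2·(cos 64.900°, sin 64.900°) = (53.581, -5.1258). BD is perpendicular to DM; with |DM| = 14.1 on the left of BD, M = D + 14.1·(-0.90557, 0.42420) = (40.812, 0.85541). Then |VM| = |M − V| = 40.821.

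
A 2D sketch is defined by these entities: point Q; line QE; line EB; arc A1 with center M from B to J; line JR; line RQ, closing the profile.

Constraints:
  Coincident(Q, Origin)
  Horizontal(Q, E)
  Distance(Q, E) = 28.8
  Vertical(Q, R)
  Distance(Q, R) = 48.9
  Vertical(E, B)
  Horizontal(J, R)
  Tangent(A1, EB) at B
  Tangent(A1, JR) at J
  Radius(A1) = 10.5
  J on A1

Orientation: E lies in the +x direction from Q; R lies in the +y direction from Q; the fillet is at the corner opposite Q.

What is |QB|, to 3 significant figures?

48.0

Q is at the origin; QE is horizontal with |QE| = 28.8 and E on the +x side, so E = (28.8, 0.00). Q and R share the same x with |QR| = 48.9 and R on the +y side, so R = (0.00, 48.9). The virtual corner opposite Q is at (28.8, 48.9). Tangency of A1 to EB means the radius MB is perpendicular to EB and A1 meets JR tangentially, so MJ is at right angles to JR, with radius 10.5, so the center M sits 10.5 in from both sides at M = (18.3, 38.4). That places the tangent points at B = (28.8, 38.4) on EB and J = (18.3, 48.9) on JR. Then |QB| = |B − Q| = 48.0.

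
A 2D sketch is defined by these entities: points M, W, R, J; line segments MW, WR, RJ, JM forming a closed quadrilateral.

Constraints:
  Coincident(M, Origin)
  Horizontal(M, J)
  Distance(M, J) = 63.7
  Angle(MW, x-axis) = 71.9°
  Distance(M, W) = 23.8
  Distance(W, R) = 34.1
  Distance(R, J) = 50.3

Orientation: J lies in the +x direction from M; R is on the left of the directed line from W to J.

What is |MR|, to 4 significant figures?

54.88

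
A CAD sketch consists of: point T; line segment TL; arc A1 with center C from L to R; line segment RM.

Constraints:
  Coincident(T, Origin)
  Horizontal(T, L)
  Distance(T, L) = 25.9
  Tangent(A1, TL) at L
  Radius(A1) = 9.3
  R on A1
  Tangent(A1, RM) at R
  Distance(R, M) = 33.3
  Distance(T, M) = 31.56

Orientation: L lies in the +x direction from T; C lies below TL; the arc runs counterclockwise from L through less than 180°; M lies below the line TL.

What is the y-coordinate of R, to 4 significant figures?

-4.055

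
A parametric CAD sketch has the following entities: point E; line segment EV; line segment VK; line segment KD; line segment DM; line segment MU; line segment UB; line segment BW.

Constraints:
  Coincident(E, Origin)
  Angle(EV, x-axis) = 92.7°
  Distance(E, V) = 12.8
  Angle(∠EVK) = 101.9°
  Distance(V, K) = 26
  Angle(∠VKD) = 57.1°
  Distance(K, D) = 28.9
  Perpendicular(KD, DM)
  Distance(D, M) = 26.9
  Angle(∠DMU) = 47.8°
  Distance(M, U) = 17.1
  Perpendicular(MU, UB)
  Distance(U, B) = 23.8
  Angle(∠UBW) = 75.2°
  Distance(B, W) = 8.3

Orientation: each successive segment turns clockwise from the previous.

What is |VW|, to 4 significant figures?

28.35

E is at the origin; EV runs at 92.7° with length 12.8, so V = (-0.6030, 12.79). ∠EVK = 101.9° gives VK at 14.60° from the x-axis; with |VK| = 26.0, K = (24.56, 19.34). ∠VKD = 57.1° gives KD at -108.3° from the x-axis; with |KD| = 28.9, D = (15.48, -8.099). KD ⟂ DM, so DM runs at 161.7°; with |DM| = 26.9, M = (-10.06, 0.3476). ∠DMU = 47.8° gives MU at 29.50° from the x-axis; with |MU| = 17.1, U = (4.827, 8.768). The perpendicularity gives UB at right angles to MU, so UB runs at -60.50°; with |UB| = 23.8, B = (16.55, -11.95). ∠UBW = 75.2° gives BW at -165.3° from the x-axis; with |BW| = 8.3, W = (8.518, -14.05). Then |VW| = |W − V| = 28.35.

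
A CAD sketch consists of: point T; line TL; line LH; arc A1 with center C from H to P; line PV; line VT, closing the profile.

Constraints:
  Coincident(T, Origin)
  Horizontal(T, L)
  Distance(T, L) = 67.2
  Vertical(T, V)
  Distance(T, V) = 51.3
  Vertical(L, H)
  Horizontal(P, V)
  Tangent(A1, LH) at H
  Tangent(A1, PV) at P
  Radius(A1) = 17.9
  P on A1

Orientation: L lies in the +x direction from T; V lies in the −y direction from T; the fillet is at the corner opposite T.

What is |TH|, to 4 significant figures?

75.04

The virtual corner opposite T is at (67.20, -51.30). Tangency of A1 to LH means the radius CH is perpendicular to LH and tangency of A1 to PV means the radius CP is perpendicular to PV, with radius 17.9, so the center C sits 17.9 in from both sides at C = (49.30, -33.40). That places the tangent points at H = (67.20, -33.40) on LH and P = (49.30, -51.30) on PV. Then |TH| = |H − T| = 75.04.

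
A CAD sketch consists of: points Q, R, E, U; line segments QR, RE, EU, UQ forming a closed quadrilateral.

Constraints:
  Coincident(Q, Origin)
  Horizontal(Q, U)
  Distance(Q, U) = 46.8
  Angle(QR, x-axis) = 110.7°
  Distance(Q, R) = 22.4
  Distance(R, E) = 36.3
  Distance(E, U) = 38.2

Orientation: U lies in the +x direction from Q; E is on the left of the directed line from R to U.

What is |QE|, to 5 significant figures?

41.866

Q is at the origin; Q and U share the same y with |QU| = 46.8 and U in +x, so U = (46.8, 0). QR runs at 110.7° with |QR| = 22.4, so R = (-7.9178, 20.954). E is determined by |RE| = 36.3 and |EU| = 38.2 together: it lies at the intersection of circle(R, 36.3) and circle(U, 38.2). With |RU| = 58.593, the foot of the radical line on RU is 28.088 from R and the perpendicular offset is √(36.3² − 28.088²) = 22.994. Taking the left-of-RU solution: E = (26.536, 32.382).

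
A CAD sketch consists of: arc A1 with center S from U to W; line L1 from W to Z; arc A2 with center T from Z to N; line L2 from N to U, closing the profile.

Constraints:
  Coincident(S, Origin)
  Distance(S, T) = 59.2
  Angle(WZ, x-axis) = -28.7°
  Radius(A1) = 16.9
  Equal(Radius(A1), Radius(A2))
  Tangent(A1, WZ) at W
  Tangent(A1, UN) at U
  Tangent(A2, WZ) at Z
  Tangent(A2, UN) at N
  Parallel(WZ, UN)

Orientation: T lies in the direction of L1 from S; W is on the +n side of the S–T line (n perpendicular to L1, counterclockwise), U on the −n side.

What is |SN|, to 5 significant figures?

61.565

The slot axis is L1's direction at -28.7°, so u = (cos -28.7°, sin -28.7°) = (0.87715, -0.48022) and n = (−sin -28.7°, cos -28.7°) = (0.48022, 0.87715). S is at the origin and T lies 59.2 along u from S, so T = 59.2·u = (51.927, -28.429). Tangency of A1 to both parallel lines with radius 16.9 puts W and U at S ± 16.9·n: W = (8.1158, 14.824), U = (-8.1158, -14.824). Equal radii place Z and N the same way about T: Z = T + 16.9·n = (60.043, -13.605), N = T − 16.9·n = (43.811, -43.253). Then |SN| = |N − S| = 61.565.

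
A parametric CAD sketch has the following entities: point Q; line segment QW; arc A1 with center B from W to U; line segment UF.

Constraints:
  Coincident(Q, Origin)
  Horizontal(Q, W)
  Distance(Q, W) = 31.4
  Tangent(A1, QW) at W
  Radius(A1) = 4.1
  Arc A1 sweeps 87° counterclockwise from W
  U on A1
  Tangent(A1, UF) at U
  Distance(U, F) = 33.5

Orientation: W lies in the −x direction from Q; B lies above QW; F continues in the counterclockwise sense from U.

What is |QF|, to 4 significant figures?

45.25

Q is at the origin; Q and W share the same y with |QW| = 31.4 and W on the −x side, so W = (-31.40, 0.000). Since A1 is tangent to QW there, BW ⟂ QW, so B = W + (0, 4.1) = (-31.40, 4.100). On A1, W sits at bearing -90° from B; an 87° counterclockwise sweep puts U at bearing -3°, so U = B + 4.1·(cos -3°, sin -3°) = (-27.31, 3.885). Since A1 is tangent to UF there, BU ⟂ UF, so UF runs along (−sin -3°, cos -3°); with |UF| = 33.5, F = (-25.55, 37.34). Then |QF| = |F − Q| = 45.25.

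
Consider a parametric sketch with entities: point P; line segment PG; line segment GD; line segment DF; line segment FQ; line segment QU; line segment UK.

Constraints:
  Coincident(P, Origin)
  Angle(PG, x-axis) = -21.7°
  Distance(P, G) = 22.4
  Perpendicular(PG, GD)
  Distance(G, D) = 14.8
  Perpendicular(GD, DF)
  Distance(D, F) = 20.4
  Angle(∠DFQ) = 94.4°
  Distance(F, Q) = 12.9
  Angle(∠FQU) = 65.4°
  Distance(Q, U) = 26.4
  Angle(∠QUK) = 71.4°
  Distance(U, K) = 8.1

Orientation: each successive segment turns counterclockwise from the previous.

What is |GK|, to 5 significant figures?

17.448

P is at the origin; PG runs at -21.7° with length 22.4, so G = (20.813, -8.2823). PG ⟂ GD, so GD runs at 68.300°; with |GD| = 14.8, D = (26.285, 5.4688). The perpendicularity gives DF at right angles to GD, so DF runs at 158.30°; with |DF| = 20.4, F = (7.3305, 13.012). ∠DFQ = 94.4° gives FQ at -116.10° from the x-axis; with |FQ| = 12.9, Q = (1.6553, 1.4271). ∠FQU = 65.4° gives QU at -1.5000° from the x-axis; with |QU| = 26.4, U = (28.046, 0.73604). ∠QUK = 71.4° gives UK at 107.10° from the x-axis; with |UK| = 8.1, K = (25.665, 8.4780). Then |GK| = |K − G| = 17.448.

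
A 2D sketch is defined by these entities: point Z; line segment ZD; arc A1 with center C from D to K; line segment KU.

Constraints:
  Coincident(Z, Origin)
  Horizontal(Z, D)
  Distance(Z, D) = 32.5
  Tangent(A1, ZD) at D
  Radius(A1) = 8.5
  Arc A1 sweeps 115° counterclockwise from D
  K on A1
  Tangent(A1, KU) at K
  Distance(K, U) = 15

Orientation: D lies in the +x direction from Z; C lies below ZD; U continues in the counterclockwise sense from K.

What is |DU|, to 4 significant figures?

25.72

Z is at the origin; ZD is horizontal with |ZD| = 32.5 and D on the +x side, so D = (32.50, 0.000). The tangent condition forces CD to be normal to ZD, so C = D + (0, -8.5) = (32.50, -8.500). On A1, D sits at bearing 90° from C; a 115° counterclockwise sweep puts K at bearing 205°, so K = C + 8.5·(cos 205°, sin 205°) = (24.80, -12.09). Since A1 is tangent to KU there, CK ⟂ KU, so KU runs along (−sin 205°, cos 205°); with |KU| = 15.0, U = (31.14, -25.69). Then |DU| = |U − D| = 25.72.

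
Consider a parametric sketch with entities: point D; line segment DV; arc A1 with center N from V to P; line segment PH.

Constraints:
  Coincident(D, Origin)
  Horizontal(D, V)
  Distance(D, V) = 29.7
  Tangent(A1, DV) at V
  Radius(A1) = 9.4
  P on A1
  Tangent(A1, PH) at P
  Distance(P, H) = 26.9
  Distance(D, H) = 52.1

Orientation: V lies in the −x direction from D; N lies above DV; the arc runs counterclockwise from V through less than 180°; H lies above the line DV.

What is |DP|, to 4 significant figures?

26.26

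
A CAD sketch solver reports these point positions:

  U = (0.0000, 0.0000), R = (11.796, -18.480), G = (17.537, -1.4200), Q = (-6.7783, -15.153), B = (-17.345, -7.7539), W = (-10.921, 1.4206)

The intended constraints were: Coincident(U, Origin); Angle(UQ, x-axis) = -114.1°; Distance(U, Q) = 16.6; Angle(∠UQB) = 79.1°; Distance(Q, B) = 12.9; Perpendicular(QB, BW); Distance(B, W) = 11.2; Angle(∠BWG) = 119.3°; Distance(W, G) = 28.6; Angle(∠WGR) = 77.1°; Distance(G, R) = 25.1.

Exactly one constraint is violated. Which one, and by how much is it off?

Distance(G, R) = 25.1 — off by 7.10.

U = (0.00, 0.00) ✓; UQ at -114.1° ✓; |UQ| = 16.60 ✓; ∠UQB = 79.10° ✓; |QB| = 12.90 ✓; ∠(QB, BW) = 90.00° ✓; |BW| = 11.20 ✓; ∠BWG = 119.3° ✓; |WG| = 28.60 ✓; ∠WGR = 77.10° ✓; |GR| = 18.00 ✗.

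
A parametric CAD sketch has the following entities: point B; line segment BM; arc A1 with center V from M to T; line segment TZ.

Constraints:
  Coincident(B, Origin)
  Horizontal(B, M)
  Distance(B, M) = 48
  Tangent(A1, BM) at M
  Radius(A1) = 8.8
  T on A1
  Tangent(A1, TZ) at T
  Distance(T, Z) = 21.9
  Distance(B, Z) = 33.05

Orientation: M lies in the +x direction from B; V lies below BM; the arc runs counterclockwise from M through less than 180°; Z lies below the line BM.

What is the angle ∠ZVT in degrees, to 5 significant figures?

68.108°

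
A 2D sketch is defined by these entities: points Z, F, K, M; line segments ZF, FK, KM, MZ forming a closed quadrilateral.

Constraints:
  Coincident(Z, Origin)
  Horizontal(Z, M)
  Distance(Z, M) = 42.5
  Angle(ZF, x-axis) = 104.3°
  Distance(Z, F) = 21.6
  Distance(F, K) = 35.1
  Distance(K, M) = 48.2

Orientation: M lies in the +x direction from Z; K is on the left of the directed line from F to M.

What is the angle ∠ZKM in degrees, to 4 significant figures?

52.14°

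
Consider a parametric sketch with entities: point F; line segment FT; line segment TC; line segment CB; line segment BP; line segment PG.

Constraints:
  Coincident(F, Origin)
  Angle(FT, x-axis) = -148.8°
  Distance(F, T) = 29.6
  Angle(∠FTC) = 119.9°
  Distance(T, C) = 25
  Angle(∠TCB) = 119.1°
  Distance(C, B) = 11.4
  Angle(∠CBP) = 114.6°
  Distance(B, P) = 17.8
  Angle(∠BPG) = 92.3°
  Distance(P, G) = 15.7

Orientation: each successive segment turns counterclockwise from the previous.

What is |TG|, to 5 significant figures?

17.028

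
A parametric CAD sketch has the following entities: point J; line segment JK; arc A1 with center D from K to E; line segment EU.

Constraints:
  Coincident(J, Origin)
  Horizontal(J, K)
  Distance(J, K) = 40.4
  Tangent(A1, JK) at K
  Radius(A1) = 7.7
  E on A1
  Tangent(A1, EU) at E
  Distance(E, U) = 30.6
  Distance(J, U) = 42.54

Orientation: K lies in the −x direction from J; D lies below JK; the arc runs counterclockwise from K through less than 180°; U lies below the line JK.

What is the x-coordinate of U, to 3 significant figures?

-24.4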